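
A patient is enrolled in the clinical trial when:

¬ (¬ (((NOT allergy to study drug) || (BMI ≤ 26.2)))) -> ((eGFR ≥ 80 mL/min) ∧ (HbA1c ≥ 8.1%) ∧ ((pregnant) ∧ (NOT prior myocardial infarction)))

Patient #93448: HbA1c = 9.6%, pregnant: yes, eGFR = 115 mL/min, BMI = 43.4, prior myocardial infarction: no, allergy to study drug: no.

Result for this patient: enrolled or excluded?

Enrolled

Atomic conditions:
  NOT allergy to study drug: no → true
  BMI ≤ 26.2: 43.4 ≤ 26.2 is false
  eGFR ≥ 80 mL/min: 115 ≥ 80 is true
  HbA1c ≥ 8.1%: 9.6 ≥ 8.1 is true
  pregnant: yes → true
  NOT prior myocardial infarction: no → true
Combine:
[1.1.1] true OR false = true
[1.1] NOT true = false
[1] NOT false = true
[2.3] true AND true = true
[2] true AND true AND true = true
[root] true → true = true
Overall: true → enrolled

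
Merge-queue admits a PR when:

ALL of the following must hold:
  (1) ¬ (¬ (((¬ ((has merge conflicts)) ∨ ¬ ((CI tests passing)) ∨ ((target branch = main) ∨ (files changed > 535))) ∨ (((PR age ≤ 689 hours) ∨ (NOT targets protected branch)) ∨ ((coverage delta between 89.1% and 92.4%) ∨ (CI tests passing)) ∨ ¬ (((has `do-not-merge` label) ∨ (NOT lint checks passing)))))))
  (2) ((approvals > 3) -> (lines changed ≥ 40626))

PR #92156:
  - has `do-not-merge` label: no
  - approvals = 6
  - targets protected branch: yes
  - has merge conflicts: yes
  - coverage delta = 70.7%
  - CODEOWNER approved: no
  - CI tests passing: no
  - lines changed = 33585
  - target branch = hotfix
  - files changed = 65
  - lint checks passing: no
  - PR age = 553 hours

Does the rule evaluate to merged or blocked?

Atomic conditions:
  has merge conflicts: yes → true
  CI tests passing: no → false
  target branch = main: hotfix == main is false
  files changed > 535: 65 > 535 is false
  PR age ≤ 689 hours: 553 ≤ 689 is true
  NOT targets protected branch: yes → false
  coverage delta between 89.1% and 92.4%: 70.7 in [89.1, 92.4] is false
  has `do-not-merge` label: no → false
  NOT lint checks passing: no → true
  approvals > 3: 6 > 3 is true
  lines changed ≥ 40626: 33585 ≥ 40626 is false
Combine:
[1.1.1.1.1] NOT true = false
[1.1.1.1.2] NOT false = true
[1.1.1.1.3] false OR false = false
[1.1.1.1] false OR true OR false = true
[1.1.1.2.1] true OR false = true
[1.1.1.2.2] false OR false = false
[1.1.1.2.3.1] false OR true = true
[1.1.1.2.3] NOT true = false
[1.1.1.2] true OR false OR false = true
[1.1.1] true OR true = true
[1.1] NOT true = false
[1] NOT false = true
[2] true → false = false
[root] true AND false = false
Overall: false → blocked

Blocked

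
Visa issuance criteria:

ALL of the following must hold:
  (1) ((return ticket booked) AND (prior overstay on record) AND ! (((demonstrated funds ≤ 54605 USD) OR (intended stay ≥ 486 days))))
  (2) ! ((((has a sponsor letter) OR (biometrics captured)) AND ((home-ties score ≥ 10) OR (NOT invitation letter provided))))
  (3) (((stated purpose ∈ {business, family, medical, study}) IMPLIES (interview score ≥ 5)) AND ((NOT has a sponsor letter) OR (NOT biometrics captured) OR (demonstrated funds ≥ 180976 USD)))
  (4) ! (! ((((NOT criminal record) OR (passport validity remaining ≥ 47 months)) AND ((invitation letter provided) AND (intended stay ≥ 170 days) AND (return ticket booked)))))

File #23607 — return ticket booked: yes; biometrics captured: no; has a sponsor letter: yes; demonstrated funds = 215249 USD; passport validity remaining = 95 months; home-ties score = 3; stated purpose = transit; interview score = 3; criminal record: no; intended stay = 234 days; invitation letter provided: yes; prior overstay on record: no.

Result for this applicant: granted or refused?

Refused

Atomic conditions:
  return ticket booked: yes → true
  prior overstay on record: no → false
  demonstrated funds ≤ 54605 USD: 215249 ≤ 54605 is false
  intended stay ≥ 486 days: 234 ≥ 486 is false
  has a sponsor letter: yes → true
  biometrics captured: no → false
  home-ties score ≥ 10: 3 ≥ 10 is false
  NOT invitation letter provided: yes → false
  stated purpose ∈ {business, family, medical, study}: transit is not in the set → false
  interview score ≥ 5: 3 ≥ 5 is false
  NOT has a sponsor letter: yes → false
  NOT biometrics captured: no → true
  demonstrated funds ≥ 180976 USD: 215249 ≥ 180976 is true
  NOT criminal record: no → true
  passport validity remaining ≥ 47 months: 95 ≥ 47 is true
  invitation letter provided: yes → true
  intended stay ≥ 170 days: 234 ≥ 170 is true
Combine:
[1.3.1] false OR false = false
[1.3] NOT false = true
[1] true AND false AND true = false
[2.1.1] true OR false = true
[2.1.2] false OR false = false
[2.1] true AND false = false
[2] NOT false = true
[3.1] false → false (antecedent false ⇒ implication holds) = true
[3.2] false OR true OR true = true
[3] true AND true = true
[4.1.1.1] true OR true = true
[4.1.1.2] true AND true AND true = true
[4.1.1] true AND true = true
[4.1] NOT true = false
[4] NOT false = true
[root] false AND true AND true AND true = false
Overall: false → refused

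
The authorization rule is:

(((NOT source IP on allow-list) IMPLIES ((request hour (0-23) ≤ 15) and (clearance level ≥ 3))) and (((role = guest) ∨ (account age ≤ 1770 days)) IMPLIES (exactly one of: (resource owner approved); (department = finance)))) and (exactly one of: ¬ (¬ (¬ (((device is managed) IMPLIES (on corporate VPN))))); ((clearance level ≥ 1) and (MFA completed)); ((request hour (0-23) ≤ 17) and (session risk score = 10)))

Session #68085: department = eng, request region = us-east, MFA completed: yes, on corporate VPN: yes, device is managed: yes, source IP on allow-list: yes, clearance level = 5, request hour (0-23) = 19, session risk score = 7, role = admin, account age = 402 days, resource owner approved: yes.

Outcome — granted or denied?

Granted

Atomic conditions:
  NOT source IP on allow-list: yes → false
  request hour (0-23) ≤ 15: 19 ≤ 15 is false
  clearance level ≥ 3: 5 ≥ 3 is true
  role = guest: admin == guest is false
  account age ≤ 1770 days: 402 ≤ 1770 is true
  resource owner approved: yes → true
  department = finance: eng == finance is false
  device is managed: yes → true
  on corporate VPN: yes → true
  clearance level ≥ 1: 5 ≥ 1 is true
  MFA completed: yes → true
  request hour (0-23) ≤ 17: 19 ≤ 17 is false
  session risk score = 10: 7 == 10 is false
Combine:
[1.1.2] false AND true = false
[1.1] false → false (antecedent false ⇒ implication holds) = true
[1.2.1] false OR true = true
[1.2.2] exactly-one(true, false) = true
[1.2] true → true = true
[1] true AND true = true
[2.1.1.1.1] true → true = true
[2.1.1.1] NOT true = false
[2.1.1] NOT false = true
[2.1] NOT true = false
[2.2] true AND true = true
[2.3] false AND false = false
[2] exactly-one(false, true, false) = true
[root] true AND true = true
Overall: true → granted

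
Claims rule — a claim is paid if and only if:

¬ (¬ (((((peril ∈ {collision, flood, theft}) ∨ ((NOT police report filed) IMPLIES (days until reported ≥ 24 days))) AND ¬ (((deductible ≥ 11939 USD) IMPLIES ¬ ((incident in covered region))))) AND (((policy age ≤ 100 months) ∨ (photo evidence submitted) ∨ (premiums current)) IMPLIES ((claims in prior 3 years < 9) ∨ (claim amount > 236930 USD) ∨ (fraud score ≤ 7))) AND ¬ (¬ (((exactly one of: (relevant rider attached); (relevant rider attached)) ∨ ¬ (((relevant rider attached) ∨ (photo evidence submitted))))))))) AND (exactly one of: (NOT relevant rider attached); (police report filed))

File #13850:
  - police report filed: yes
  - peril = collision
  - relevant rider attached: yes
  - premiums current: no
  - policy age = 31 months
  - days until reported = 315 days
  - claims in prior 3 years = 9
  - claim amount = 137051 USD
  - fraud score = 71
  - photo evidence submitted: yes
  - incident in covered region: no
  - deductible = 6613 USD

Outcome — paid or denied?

Atomic conditions:
  peril ∈ {collision, flood, theft}: collision is in the set → true
  NOT police report filed: yes → false
  days until reported ≥ 24 days: 315 ≥ 24 is true
  deductible ≥ 11939 USD: 6613 ≥ 11939 is false
  incident in covered region: no → false
  policy age ≤ 100 months: 31 ≤ 100 is true
  photo evidence submitted: yes → true
  premiums current: no → false
  claims in prior 3 years < 9: 9 < 9 is false
  claim amount > 236930 USD: 137051 > 236930 is false
  fraud score ≤ 7: 71 ≤ 7 is false
  relevant rider attached: yes → true
  NOT relevant rider attached: yes → false
  police report filed: yes → true
Combine:
[1.1.1.1.1.2] false → true (antecedent false ⇒ implication holds) = true
[1.1.1.1.1] true OR true = true
[1.1.1.1.2.1.2] NOT false = true
[1.1.1.1.2.1] false → true (antecedent false ⇒ implication holds) = true
[1.1.1.1.2] NOT true = false
[1.1.1.1] true AND false = false
[1.1.1.2.1] true OR true OR false = true
[1.1.1.2.2] false OR false OR false = false
[1.1.1.2] true → false = false
[1.1.1.3.1.1.1] exactly-one(true, true) = false
[1.1.1.3.1.1.2.1] true OR true = true
[1.1.1.3.1.1.2] NOT true = false
[1.1.1.3.1.1] false OR false = false
[1.1.1.3.1] NOT false = true
[1.1.1.3] NOT true = false
[1.1.1] false AND false AND false = false
[1.1] NOT false = true
[1] NOT true = false
[2] exactly-one(false, true) = true
[root] false AND true = false
Overall: false → denied

Denied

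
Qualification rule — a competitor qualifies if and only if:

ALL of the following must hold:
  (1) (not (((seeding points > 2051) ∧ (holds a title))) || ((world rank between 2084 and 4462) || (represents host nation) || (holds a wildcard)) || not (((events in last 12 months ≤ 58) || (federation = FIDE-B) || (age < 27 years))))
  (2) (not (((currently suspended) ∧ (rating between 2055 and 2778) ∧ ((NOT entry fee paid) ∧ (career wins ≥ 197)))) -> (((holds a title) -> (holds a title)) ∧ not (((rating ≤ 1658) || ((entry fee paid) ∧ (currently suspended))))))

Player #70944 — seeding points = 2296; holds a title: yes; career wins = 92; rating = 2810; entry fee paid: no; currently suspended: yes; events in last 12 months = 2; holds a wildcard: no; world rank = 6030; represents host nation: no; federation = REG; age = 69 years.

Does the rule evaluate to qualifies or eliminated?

Atomic conditions:
  seeding points > 2051: 2296 > 2051 is true
  holds a title: yes → true
  world rank between 2084 and 4462: 6030 in [2084, 4462] is false
  represents host nation: no → false
  holds a wildcard: no → false
  events in last 12 months ≤ 58: 2 ≤ 58 is true
  federation = FIDE-B: REG == FIDE-B is false
  age < 27 years: 69 < 27 is false
  currently suspended: yes → true
  rating between 2055 and 2778: 2810 in [2055, 2778] is false
  NOT entry fee paid: no → true
  career wins ≥ 197: 92 ≥ 197 is false
  rating ≤ 1658: 2810 ≤ 1658 is false
  entry fee paid: no → false
Combine:
[1.1.1] true AND true = true
[1.1] NOT true = false
[1.2] false OR false OR false = false
[1.3.1] true OR false OR false = true
[1.3] NOT true = false
[1] false OR false OR false = false
[2.1.1.3] true AND false = false
[2.1.1] true AND false AND false = false
[2.1] NOT false = true
[2.2.1] true → true = true
[2.2.2.1.2] false AND true = false
[2.2.2.1] false OR false = false
[2.2.2] NOT false = true
[2.2] true AND true = true
[2] true → true = true
[root] false AND true = false
Overall: false → eliminated

Eliminated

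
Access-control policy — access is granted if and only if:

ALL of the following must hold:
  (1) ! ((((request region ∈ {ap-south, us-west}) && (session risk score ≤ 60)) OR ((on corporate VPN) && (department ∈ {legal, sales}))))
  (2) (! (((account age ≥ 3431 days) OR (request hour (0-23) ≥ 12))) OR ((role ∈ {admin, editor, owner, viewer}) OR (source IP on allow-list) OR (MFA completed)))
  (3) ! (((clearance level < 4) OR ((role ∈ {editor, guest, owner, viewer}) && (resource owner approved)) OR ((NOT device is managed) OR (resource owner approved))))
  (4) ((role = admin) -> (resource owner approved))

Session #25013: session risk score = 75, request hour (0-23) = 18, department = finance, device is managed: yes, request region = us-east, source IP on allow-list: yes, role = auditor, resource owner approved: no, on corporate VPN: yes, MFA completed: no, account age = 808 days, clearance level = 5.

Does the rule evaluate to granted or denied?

Granted

Atomic conditions:
  request region ∈ {ap-south, us-west}: us-east is not in the set → false
  session risk score ≤ 60: 75 ≤ 60 is false
  on corporate VPN: yes → true
  department ∈ {legal, sales}: finance is not in the set → false
  account age ≥ 3431 days: 808 ≥ 3431 is false
  request hour (0-23) ≥ 12: 18 ≥ 12 is true
  role ∈ {admin, editor, owner, viewer}: auditor is not in the set → false
  source IP on allow-list: yes → true
  MFA completed: no → false
  clearance level < 4: 5 < 4 is false
  role ∈ {editor, guest, owner, viewer}: auditor is not in the set → false
  resource owner approved: no → false
  NOT device is managed: yes → false
  role = admin: auditor == admin is false
Combine:
[1.1.1] false AND false = false
[1.1.2] true AND false = false
[1.1] false OR false = false
[1] NOT false = true
[2.1.1] false OR true = true
[2.1] NOT true = false
[2.2] false OR true OR false = true
[2] false OR true = true
[3.1.2] false AND false = false
[3.1.3] false OR false = false
[3.1] false OR false OR false = false
[3] NOT false = true
[4] false → false (antecedent false ⇒ implication holds) = true
[root] true AND true AND true AND true = true
Overall: true → granted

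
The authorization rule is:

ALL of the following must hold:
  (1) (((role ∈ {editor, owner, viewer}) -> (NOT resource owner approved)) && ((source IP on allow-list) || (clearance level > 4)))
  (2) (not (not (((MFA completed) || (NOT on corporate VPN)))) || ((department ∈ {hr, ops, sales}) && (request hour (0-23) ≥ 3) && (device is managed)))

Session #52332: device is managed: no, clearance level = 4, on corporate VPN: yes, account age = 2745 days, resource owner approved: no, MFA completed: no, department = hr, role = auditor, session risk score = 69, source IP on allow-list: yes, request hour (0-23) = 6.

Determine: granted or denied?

Atomic conditions:
  role ∈ {editor, owner, viewer}: auditor is not in the set → false
  NOT resource owner approved: no → true
  source IP on allow-list: yes → true
  clearance level > 4: 4 > 4 is false
  MFA completed: no → false
  NOT on corporate VPN: yes → false
  department ∈ {hr, ops, sales}: hr is in the set → true
  request hour (0-23) ≥ 3: 6 ≥ 3 is true
  device is managed: no → false
Combine:
[1.1] false → true (antecedent false ⇒ implication holds) = true
[1.2] true OR false = true
[1] true AND true = true
[2.1.1.1] false OR false = false
[2.1.1] NOT false = true
[2.1] NOT true = false
[2.2] true AND true AND false = false
[2] false OR false = false
[root] true AND false = false
Overall: false → denied

Denied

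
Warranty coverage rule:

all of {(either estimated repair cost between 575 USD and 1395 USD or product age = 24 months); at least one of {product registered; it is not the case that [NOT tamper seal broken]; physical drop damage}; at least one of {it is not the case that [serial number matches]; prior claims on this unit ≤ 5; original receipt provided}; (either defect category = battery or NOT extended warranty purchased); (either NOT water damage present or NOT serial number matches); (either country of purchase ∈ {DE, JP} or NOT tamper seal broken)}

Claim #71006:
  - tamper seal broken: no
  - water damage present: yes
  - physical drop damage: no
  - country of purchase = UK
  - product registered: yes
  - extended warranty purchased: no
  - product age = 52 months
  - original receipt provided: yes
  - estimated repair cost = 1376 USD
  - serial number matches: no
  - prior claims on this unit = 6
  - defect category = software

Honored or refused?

Honored

Atomic conditions:
  estimated repair cost between 575 USD and 1395 USD: 1376 in [575, 1395] is true
  product age = 24 months: 52 == 24 is false
  product registered: yes → true
  NOT tamper seal broken: no → true
  physical drop damage: no → false
  serial number matches: no → false
  prior claims on this unit ≤ 5: 6 ≤ 5 is false
  original receipt provided: yes → true
  defect category = battery: software == battery is false
  NOT extended warranty purchased: no → true
  NOT water damage present: yes → false
  NOT serial number matches: no → true
  country of purchase ∈ {DE, JP}: UK is not in the set → false
Combine:
[1] true OR false = true
[2.2] NOT true = false
[2] true OR false OR false = true
[3.1] NOT false = true
[3] true OR false OR true = true
[4] false OR true = true
[5] false OR true = true
[6] false OR true = true
[root] true AND true AND true AND true AND true AND true = true
Overall: true → honored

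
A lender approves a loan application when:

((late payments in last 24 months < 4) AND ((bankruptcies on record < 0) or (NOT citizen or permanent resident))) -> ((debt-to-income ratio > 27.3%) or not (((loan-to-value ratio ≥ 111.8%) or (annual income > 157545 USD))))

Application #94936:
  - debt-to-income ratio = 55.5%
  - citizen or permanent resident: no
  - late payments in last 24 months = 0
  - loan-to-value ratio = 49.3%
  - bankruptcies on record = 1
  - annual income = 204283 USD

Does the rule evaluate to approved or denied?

Atomic conditions:
  late payments in last 24 months < 4: 0 < 4 is true
  bankruptcies on record < 0: 1 < 0 is false
  NOT citizen or permanent resident: no → true
  debt-to-income ratio > 27.3%: 55.5 > 27.3 is true
  loan-to-value ratio ≥ 111.8%: 49.3 ≥ 111.8 is false
  annual income > 157545 USD: 204283 > 157545 is true
Combine:
[1.2] false OR true = true
[1] true AND true = true
[2.2.1] false OR true = true
[2.2] NOT true = false
[2] true OR false = true
[root] true → true = true
Overall: true → approved

Approved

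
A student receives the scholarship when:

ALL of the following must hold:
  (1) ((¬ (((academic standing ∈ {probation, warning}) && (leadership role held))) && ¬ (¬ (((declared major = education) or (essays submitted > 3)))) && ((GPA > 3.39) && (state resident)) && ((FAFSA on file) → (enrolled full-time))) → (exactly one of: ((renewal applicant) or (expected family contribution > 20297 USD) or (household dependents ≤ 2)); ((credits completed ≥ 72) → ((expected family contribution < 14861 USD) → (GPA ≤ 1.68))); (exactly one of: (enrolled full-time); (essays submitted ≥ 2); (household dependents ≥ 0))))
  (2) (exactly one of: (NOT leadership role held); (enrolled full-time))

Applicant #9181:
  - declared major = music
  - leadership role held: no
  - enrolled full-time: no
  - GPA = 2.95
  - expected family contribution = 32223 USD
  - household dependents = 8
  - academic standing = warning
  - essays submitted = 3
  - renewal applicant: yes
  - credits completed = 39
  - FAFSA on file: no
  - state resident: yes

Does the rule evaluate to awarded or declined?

Atomic conditions:
  academic standing ∈ {probation, warning}: warning is in the set → true
  leadership role held: no → false
  declared major = education: music == education is false
  essays submitted > 3: 3 > 3 is false
  GPA > 3.39: 2.95 > 3.39 is false
  state resident: yes → true
  FAFSA on file: no → false
  enrolled full-time: no → false
  renewal applicant: yes → true
  expected family contribution > 20297 USD: 32223 > 20297 is true
  household dependents ≤ 2: 8 ≤ 2 is false
  credits completed ≥ 72: 39 ≥ 72 is false
  expected family contribution < 14861 USD: 32223 < 14861 is false
  GPA ≤ 1.68: 2.95 ≤ 1.68 is false
  essays submitted ≥ 2: 3 ≥ 2 is true
  household dependents ≥ 0: 8 ≥ 0 is true
  NOT leadership role held: no → true
Combine:
[1.1.1.1] true AND false = false
[1.1.1] NOT false = true
[1.1.2.1.1] false OR false = false
[1.1.2.1] NOT false = true
[1.1.2] NOT true = false
[1.1.3] false AND true = false
[1.1.4] false → false (antecedent false ⇒ implication holds) = true
[1.1] true AND false AND false AND true = false
[1.2.1] true OR true OR false = true
[1.2.2.2] false → false (antecedent false ⇒ implication holds) = true
[1.2.2] false → true (antecedent false ⇒ implication holds) = true
[1.2.3] exactly-one(false, true, true) = false
[1.2] exactly-one(true, true, false) = false
[1] false → false (antecedent false ⇒ implication holds) = true
[2] exactly-one(true, false) = true
[root] true AND true = true
Overall: true → awarded

Awarded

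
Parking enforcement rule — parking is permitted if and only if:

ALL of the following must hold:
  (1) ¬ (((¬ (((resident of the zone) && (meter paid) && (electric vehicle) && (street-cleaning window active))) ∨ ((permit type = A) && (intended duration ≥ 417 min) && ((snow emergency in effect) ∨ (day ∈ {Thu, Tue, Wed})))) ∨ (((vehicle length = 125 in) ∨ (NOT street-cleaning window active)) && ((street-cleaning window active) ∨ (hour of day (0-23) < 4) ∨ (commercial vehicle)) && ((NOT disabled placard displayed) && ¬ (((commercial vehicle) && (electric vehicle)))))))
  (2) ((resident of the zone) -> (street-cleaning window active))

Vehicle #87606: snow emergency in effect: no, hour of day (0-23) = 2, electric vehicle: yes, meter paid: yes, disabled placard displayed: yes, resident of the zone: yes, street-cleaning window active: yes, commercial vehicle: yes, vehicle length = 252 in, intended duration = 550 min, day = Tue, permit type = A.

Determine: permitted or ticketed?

Ticketed

Atomic conditions:
  resident of the zone: yes → true
  meter paid: yes → true
  electric vehicle: yes → true
  street-cleaning window active: yes → true
  permit type = A: A == A is true
  intended duration ≥ 417 min: 550 ≥ 417 is true
  snow emergency in effect: no → false
  day ∈ {Thu, Tue, Wed}: Tue is in the set → true
  vehicle length = 125 in: 252 == 125 is false
  NOT street-cleaning window active: yes → false
  hour of day (0-23) < 4: 2 < 4 is true
  commercial vehicle: yes → true
  NOT disabled placard displayed: yes → false
Combine:
[1.1.1.1.1] true AND true AND true AND true = true
[1.1.1.1] NOT true = false
[1.1.1.2.3] false OR true = true
[1.1.1.2] true AND true AND true = true
[1.1.1] false OR true = true
[1.1.2.1] false OR false = false
[1.1.2.2] true OR true OR true = true
[1.1.2.3.2.1] true AND true = true
[1.1.2.3.2] NOT true = false
[1.1.2.3] false AND false = false
[1.1.2] false AND true AND false = false
[1.1] true OR false = true
[1] NOT true = false
[2] true → true = true
[root] false AND true = false
Overall: false → ticketed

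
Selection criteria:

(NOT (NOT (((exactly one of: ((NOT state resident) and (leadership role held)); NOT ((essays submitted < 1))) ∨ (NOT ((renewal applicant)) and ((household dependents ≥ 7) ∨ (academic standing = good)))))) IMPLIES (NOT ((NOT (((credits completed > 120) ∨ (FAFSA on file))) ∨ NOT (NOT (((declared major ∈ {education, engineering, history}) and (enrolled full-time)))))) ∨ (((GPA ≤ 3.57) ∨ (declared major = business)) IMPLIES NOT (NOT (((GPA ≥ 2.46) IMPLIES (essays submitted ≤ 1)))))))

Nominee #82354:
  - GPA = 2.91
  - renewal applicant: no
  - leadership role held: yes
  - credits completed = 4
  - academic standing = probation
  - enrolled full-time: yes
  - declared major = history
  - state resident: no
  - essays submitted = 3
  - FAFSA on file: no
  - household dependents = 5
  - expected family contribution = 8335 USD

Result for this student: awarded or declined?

Awarded

Atomic conditions:
  NOT state resident: no → true
  leadership role held: yes → true
  essays submitted < 1: 3 < 1 is false
  renewal applicant: no → false
  household dependents ≥ 7: 5 ≥ 7 is false
  academic standing = good: probation == good is false
  credits completed > 120: 4 > 120 is false
  FAFSA on file: no → false
  declared major ∈ {education, engineering, history}: history is in the set → true
  enrolled full-time: yes → true
  GPA ≤ 3.57: 2.91 ≤ 3.57 is true
  declared major = business: history == business is false
  GPA ≥ 2.46: 2.91 ≥ 2.46 is true
  essays submitted ≤ 1: 3 ≤ 1 is false
Combine:
[1.1.1.1.1] true AND true = true
[1.1.1.1.2] NOT false = true
[1.1.1.1] exactly-one(true, true) = false
[1.1.1.2.1] NOT false = true
[1.1.1.2.2] false OR false = false
[1.1.1.2] true AND false = false
[1.1.1] false OR false = false
[1.1] NOT false = true
[1] NOT true = false
[2.1.1.1.1] false OR false = false
[2.1.1.1] NOT false = true
[2.1.1.2.1.1] true AND true = true
[2.1.1.2.1] NOT true = false
[2.1.1.2] NOT false = true
[2.1.1] true OR true = true
[2.1] NOT true = false
[2.2.1] true OR false = true
[2.2.2.1.1] true → false = false
[2.2.2.1] NOT false = true
[2.2.2] NOT true = false
[2.2] true → false = false
[2] false OR false = false
[root] false → false (antecedent false ⇒ implication holds) = true
Overall: true → awarded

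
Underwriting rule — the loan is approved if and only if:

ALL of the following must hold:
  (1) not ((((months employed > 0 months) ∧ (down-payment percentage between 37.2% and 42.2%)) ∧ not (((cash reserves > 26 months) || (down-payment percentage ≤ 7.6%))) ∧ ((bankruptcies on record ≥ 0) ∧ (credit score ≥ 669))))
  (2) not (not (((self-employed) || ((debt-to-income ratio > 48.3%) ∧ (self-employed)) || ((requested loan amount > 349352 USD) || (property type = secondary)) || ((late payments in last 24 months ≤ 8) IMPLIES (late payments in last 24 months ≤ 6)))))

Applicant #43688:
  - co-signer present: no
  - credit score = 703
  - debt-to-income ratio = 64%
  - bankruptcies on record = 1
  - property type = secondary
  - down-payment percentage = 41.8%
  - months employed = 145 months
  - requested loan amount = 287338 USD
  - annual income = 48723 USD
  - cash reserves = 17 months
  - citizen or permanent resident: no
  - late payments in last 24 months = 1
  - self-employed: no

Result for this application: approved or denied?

Atomic conditions:
  months employed > 0 months: 145 > 0 is true
  down-payment percentage between 37.2% and 42.2%: 41.8 in [37.2, 42.2] is true
  cash reserves > 26 months: 17 > 26 is false
  down-payment percentage ≤ 7.6%: 41.8 ≤ 7.6 is false
  bankruptcies on record ≥ 0: 1 ≥ 0 is true
  credit score ≥ 669: 703 ≥ 669 is true
  self-employed: no → false
  debt-to-income ratio > 48.3%: 64 > 48.3 is true
  requested loan amount > 349352 USD: 287338 > 349352 is false
  property type = secondary: secondary == secondary is true
  late payments in last 24 months ≤ 8: 1 ≤ 8 is true
  late payments in last 24 months ≤ 6: 1 ≤ 6 is true
Combine:
[1.1.1] true AND true = true
[1.1.2.1] false OR false = false
[1.1.2] NOT false = true
[1.1.3] true AND true = true
[1.1] true AND true AND true = true
[1] NOT true = false
[2.1.1.2] true AND false = false
[2.1.1.3] false OR true = true
[2.1.1.4] true → true = true
[2.1.1] false OR false OR true OR true = true
[2.1] NOT true = false
[2] NOT false = true
[root] false AND true = false
Overall: false → denied

Denied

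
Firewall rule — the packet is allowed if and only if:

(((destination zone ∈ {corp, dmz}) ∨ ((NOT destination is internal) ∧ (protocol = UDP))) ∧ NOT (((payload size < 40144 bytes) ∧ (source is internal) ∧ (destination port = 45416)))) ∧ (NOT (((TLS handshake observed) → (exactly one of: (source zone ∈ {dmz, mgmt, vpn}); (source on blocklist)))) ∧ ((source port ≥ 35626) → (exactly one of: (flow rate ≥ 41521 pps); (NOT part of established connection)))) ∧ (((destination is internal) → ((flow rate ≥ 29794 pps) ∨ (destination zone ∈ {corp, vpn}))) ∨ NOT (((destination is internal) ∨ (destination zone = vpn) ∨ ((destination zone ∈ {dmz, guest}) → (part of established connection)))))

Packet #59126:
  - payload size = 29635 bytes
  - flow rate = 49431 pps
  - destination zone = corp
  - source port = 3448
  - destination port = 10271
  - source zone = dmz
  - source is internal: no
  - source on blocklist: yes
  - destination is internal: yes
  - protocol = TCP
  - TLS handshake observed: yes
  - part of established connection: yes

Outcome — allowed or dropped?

Allowed

Atomic conditions:
  destination zone ∈ {corp, dmz}: corp is in the set → true
  NOT destination is internal: yes → false
  protocol = UDP: TCP == UDP is false
  payload size < 40144 bytes: 29635 < 40144 is true
  source is internal: no → false
  destination port = 45416: 10271 == 45416 is false
  TLS handshake observed: yes → true
  source zone ∈ {dmz, mgmt, vpn}: dmz is in the set → true
  source on blocklist: yes → true
  source port ≥ 35626: 3448 ≥ 35626 is false
  flow rate ≥ 41521 pps: 49431 ≥ 41521 is true
  NOT part of established connection: yes → false
  destination is internal: yes → true
  flow rate ≥ 29794 pps: 49431 ≥ 29794 is true
  destination zone ∈ {corp, vpn}: corp is in the set → true
  destination zone = vpn: corp == vpn is false
  destination zone ∈ {dmz, guest}: corp is not in the set → false
  part of established connection: yes → true
Combine:
[1.1.2] false AND false = false
[1.1] true OR false = true
[1.2.1] true AND false AND false = false
[1.2] NOT false = true
[1] true AND true = true
[2.1.1.2] exactly-one(true, true) = false
[2.1.1] true → false = false
[2.1] NOT false = true
[2.2.2] exactly-one(true, false) = true
[2.2] false → true (antecedent false ⇒ implication holds) = true
[2] true AND true = true
[3.1.2] true OR true = true
[3.1] true → true = true
[3.2.1.3] false → true (antecedent false ⇒ implication holds) = true
[3.2.1] true OR false OR true = true
[3.2] NOT true = false
[3] true OR false = true
[root] true AND true AND true = true
Overall: true → allowed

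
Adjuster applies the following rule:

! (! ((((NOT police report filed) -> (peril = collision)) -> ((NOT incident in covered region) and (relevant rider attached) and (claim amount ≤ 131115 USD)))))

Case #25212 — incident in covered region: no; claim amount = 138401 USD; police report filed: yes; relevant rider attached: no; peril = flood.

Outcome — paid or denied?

Atomic conditions:
  NOT police report filed: yes → false
  peril = collision: flood == collision is false
  NOT incident in covered region: no → true
  relevant rider attached: no → false
  claim amount ≤ 131115 USD: 138401 ≤ 131115 is false
Combine:
[1.1.1] false → false (antecedent false ⇒ implication holds) = true
[1.1.2] true AND false AND false = false
[1.1] true → false = false
[1] NOT false = true
[root] NOT true = false
Overall: false → denied

Denied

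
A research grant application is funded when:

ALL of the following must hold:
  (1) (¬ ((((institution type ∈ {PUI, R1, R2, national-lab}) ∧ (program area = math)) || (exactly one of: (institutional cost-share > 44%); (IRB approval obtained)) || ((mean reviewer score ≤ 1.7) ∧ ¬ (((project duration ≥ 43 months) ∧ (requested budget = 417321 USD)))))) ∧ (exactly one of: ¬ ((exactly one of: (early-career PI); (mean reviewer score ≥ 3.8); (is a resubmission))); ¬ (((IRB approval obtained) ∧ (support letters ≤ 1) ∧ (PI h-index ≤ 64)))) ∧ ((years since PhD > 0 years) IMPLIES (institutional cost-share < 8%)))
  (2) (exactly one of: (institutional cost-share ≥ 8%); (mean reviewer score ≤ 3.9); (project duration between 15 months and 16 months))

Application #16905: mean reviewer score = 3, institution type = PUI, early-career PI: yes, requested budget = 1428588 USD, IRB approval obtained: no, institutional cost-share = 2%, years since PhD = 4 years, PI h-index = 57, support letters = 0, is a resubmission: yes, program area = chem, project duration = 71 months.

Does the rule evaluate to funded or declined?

Atomic conditions:
  institution type ∈ {PUI, R1, R2, national-lab}: PUI is in the set → true
  program area = math: chem == math is false
  institutional cost-share > 44%: 2 > 44 is false
  IRB approval obtained: no → false
  mean reviewer score ≤ 1.7: 3 ≤ 1.7 is false
  project duration ≥ 43 months: 71 ≥ 43 is true
  requested budget = 417321 USD: 1428588 == 417321 is false
  early-career PI: yes → true
  mean reviewer score ≥ 3.8: 3 ≥ 3.8 is false
  is a resubmission: yes → true
  support letters ≤ 1: 0 ≤ 1 is true
  PI h-index ≤ 64: 57 ≤ 64 is true
  years since PhD > 0 years: 4 > 0 is true
  institutional cost-share < 8%: 2 < 8 is true
  institutional cost-share ≥ 8%: 2 ≥ 8 is false
  mean reviewer score ≤ 3.9: 3 ≤ 3.9 is true
  project duration between 15 months and 16 months: 71 in [15, 16] is false
Combine:
[1.1.1.1] true AND false = false
[1.1.1.2] exactly-one(false, false) = false
[1.1.1.3.2.1] true AND false = false
[1.1.1.3.2] NOT false = true
[1.1.1.3] false AND true = false
[1.1.1] false OR false OR false = false
[1.1] NOT false = true
[1.2.1.1] exactly-one(true, false, true) = false
[1.2.1] NOT false = true
[1.2.2.1] false AND true AND true = false
[1.2.2] NOT false = true
[1.2] exactly-one(true, true) = false
[1.3] true → true = true
[1] true AND false AND true = false
[2] exactly-one(false, true, false) = true
[root] false AND true = false
Overall: false → declined

Declined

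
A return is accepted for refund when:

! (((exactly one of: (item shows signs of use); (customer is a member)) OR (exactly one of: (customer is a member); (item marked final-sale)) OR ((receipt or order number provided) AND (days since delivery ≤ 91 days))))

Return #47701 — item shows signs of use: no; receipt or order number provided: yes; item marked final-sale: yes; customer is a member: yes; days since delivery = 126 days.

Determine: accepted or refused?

Refused

Atomic conditions:
  item shows signs of use: no → false
  customer is a member: yes → true
  item marked final-sale: yes → true
  receipt or order number provided: yes → true
  days since delivery ≤ 91 days: 126 ≤ 91 is false
Combine:
[1.1] exactly-one(false, true) = true
[1.2] exactly-one(true, true) = false
[1.3] true AND false = false
[1] true OR false OR false = true
[root] NOT true = false
Overall: false → refused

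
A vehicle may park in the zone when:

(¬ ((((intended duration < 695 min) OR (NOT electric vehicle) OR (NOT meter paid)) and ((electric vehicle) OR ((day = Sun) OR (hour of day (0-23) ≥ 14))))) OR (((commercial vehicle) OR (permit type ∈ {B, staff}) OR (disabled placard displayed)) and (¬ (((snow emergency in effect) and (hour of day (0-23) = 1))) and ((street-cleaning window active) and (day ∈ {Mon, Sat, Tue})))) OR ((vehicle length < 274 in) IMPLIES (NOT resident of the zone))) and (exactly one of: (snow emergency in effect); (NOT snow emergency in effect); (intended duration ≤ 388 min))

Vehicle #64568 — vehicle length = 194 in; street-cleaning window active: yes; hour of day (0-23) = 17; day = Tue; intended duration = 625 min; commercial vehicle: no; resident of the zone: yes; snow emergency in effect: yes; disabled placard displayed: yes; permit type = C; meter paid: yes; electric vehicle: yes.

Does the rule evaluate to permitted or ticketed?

Permitted

Atomic conditions:
  intended duration < 695 min: 625 < 695 is true
  NOT electric vehicle: yes → false
  NOT meter paid: yes → false
  electric vehicle: yes → true
  day = Sun: Tue == Sun is false
  hour of day (0-23) ≥ 14: 17 ≥ 14 is true
  commercial vehicle: no → false
  permit type ∈ {B, staff}: C is not in the set → false
  disabled placard displayed: yes → true
  snow emergency in effect: yes → true
  hour of day (0-23) = 1: 17 == 1 is false
  street-cleaning window active: yes → true
  day ∈ {Mon, Sat, Tue}: Tue is in the set → true
  vehicle length < 274 in: 194 < 274 is true
  NOT resident of the zone: yes → false
  NOT snow emergency in effect: yes → false
  intended duration ≤ 388 min: 625 ≤ 388 is false
Combine:
[1.1.1.1] true OR false OR false = true
[1.1.1.2.2] false OR true = true
[1.1.1.2] true OR true = true
[1.1.1] true AND true = true
[1.1] NOT true = false
[1.2.1] false OR false OR true = true
[1.2.2.1.1] true AND false = false
[1.2.2.1] NOT false = true
[1.2.2.2] true AND true = true
[1.2.2] true AND true = true
[1.2] true AND true = true
[1.3] true → false = false
[1] false OR true OR false = true
[2] exactly-one(true, false, false) = true
[root] true AND true = true
Overall: true → permitted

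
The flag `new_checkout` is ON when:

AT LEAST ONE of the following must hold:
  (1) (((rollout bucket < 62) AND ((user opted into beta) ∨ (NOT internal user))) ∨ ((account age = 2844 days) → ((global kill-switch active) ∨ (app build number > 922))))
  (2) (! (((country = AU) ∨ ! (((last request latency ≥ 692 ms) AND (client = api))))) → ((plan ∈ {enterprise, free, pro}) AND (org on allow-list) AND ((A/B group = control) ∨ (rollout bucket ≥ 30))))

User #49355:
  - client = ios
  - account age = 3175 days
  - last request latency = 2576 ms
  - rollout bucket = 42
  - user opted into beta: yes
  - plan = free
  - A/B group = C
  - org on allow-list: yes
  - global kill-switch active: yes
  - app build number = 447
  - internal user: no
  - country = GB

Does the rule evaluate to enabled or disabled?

Atomic conditions:
  rollout bucket < 62: 42 < 62 is true
  user opted into beta: yes → true
  NOT internal user: no → true
  account age = 2844 days: 3175 == 2844 is false
  global kill-switch active: yes → true
  app build number > 922: 447 > 922 is false
  country = AU: GB == AU is false
  last request latency ≥ 692 ms: 2576 ≥ 692 is true
  client = api: ios == api is false
  plan ∈ {enterprise, free, pro}: free is in the set → true
  org on allow-list: yes → true
  A/B group = control: C == control is false
  rollout bucket ≥ 30: 42 ≥ 30 is true
Combine:
[1.1.2] true OR true = true
[1.1] true AND true = true
[1.2.2] true OR false = true
[1.2] false → true (antecedent false ⇒ implication holds) = true
[1] true OR true = true
[2.1.1.2.1] true AND false = false
[2.1.1.2] NOT false = true
[2.1.1] false OR true = true
[2.1] NOT true = false
[2.2.3] false OR true = true
[2.2] true AND true AND true = true
[2] false → true (antecedent false ⇒ implication holds) = true
[root] true OR true = true
Overall: true → enabled

Enabled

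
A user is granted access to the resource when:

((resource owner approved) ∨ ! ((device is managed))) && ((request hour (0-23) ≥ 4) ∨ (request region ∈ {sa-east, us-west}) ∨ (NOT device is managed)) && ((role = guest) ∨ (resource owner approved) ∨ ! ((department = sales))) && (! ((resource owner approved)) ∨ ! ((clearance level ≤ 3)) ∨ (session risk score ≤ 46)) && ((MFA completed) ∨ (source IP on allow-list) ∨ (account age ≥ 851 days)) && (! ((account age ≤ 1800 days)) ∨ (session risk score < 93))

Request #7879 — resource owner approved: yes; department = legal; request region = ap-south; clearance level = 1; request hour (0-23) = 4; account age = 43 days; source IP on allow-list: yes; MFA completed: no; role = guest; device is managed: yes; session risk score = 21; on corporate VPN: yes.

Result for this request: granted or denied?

Granted

Atomic conditions:
  resource owner approved: yes → true
  device is managed: yes → true
  request hour (0-23) ≥ 4: 4 ≥ 4 is true
  request region ∈ {sa-east, us-west}: ap-south is not in the set → false
  NOT device is managed: yes → false
  role = guest: guest == guest is true
  department = sales: legal == sales is false
  clearance level ≤ 3: 1 ≤ 3 is true
  session risk score ≤ 46: 21 ≤ 46 is true
  MFA completed: no → false
  source IP on allow-list: yes → true
  account age ≥ 851 days: 43 ≥ 851 is false
  account age ≤ 1800 days: 43 ≤ 1800 is true
  session risk score < 93: 21 < 93 is true
Combine:
[1.2] NOT true = false
[1] true OR false = true
[2] true OR false OR false = true
[3.3] NOT false = true
[3] true OR true OR true = true
[4.1] NOT true = false
[4.2] NOT true = false
[4] false OR false OR true = true
[5] false OR true OR false = true
[6.1] NOT true = false
[6] false OR true = true
[root] true AND true AND true AND true AND true AND true = true
Overall: true → granted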